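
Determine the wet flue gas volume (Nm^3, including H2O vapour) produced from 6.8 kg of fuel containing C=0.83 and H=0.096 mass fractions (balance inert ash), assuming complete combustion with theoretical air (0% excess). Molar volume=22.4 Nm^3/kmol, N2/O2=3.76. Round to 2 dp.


Per kg fuel: CO2 = (C/12 kmol)*22.4 = (0.83/12)*22.4 = 1.54933 Nm^3
Per kg fuel: H2O = (H/2 kmol)*22.4 = (0.096/2)*22.4 = 1.07520 Nm^3
O2 needed per kg fuel = C/12 + H/4 = 0.83/12 + 0.096/4 = 0.09316667 kmol
Per kg fuel: N2 = O2*3.76*22.4 = 0.09316667*3.76*22.4 = 7.84687 Nm^3
Total per kg = 1.54933 + 1.07520 + 7.84687 = 10.47140 Nm^3
Total = 10.47140 * 6.8 = 71.21 Nm^3


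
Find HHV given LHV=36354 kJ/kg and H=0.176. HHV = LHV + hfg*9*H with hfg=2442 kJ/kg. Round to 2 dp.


HHV = LHV + hfg * 9 * H
Water addition = 2442 * 9 * 0.176 = 3868.128 kJ/kg
HHV = 36354 + 3868.128 = 40222.13 kJ/kg


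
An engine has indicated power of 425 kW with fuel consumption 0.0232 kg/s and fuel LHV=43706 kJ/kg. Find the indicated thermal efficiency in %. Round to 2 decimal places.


eta_ith = (IP / (mf * LHV)) * 100
Denominator = 0.0232 * 43706 = 1013.9792 kW
eta_ith = (425 / 1013.9792) * 100 = 41.91%


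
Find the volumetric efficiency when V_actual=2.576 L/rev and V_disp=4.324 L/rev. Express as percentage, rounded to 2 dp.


eta_v = (V_actual / V_disp) * 100
Ratio = 2.576 / 4.324 = 0.5957
eta_v = 0.5957 * 100 = 59.57%


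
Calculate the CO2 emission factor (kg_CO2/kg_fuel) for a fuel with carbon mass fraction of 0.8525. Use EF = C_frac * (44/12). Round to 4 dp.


EF = C_frac * (M_CO2 / M_C)
EF = 0.8525 * (44/12)
EF = 0.8525 * 3.666667 = 3.1258 kg_CO2/kg_fuel


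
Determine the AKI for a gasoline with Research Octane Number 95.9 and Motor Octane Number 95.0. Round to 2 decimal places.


AKI = (RON + MON) / 2
AKI = (95.9 + 95.0) / 2
AKI = 190.9 / 2 = 95.45


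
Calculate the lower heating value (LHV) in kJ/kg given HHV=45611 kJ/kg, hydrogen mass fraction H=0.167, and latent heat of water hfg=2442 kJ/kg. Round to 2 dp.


LHV = HHV - hfg * 9 * H
Water correction = 2442 * 9 * 0.167 = 3670.326 kJ/kg
LHV = 45611 - 3670.326 = 41940.67 kJ/kg


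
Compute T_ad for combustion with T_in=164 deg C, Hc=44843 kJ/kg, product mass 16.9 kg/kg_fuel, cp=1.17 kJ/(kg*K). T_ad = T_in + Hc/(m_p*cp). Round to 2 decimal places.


T_ad = T_in + Hc / (m_p * cp)
Denominator = 16.9 * 1.17 = 19.7730
Temperature rise = 44843 / 19.7730 = 2267.89 K
T_ad = 164 + 2267.89 = 2431.89 deg C


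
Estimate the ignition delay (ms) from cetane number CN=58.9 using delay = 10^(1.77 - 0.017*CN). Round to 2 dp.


delay = 10^(1.77 - 0.017*CN)
Exponent = 1.77 - 0.017*58.9 = 0.7687
delay = 10^0.7687 = 5.87 ms


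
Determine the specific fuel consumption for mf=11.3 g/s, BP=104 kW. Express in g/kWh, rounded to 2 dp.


SFC = (mf / BP) * 3600
Rate = 11.3 / 104 = 0.108654 g/(s*kW)
SFC = 0.108654 * 3600 = 391.15 g/kWh


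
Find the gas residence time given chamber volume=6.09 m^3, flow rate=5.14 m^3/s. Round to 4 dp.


tau = V / Q_flow
tau = 6.09 / 5.14 = 1.1848 s


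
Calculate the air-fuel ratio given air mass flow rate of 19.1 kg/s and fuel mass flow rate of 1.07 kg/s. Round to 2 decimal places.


AFR = m_air / m_fuel
AFR = 19.1 / 1.07 = 17.85


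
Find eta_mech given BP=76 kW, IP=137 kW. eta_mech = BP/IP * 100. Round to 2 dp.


eta_mech = (BP / IP) * 100
Ratio = 76 / 137 = 0.5547
eta_mech = 0.5547 * 100 = 55.47%


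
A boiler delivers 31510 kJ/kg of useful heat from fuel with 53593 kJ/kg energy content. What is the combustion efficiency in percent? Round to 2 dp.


Efficiency = (Q_useful / Q_fuel) * 100
Efficiency = (31510 / 53593) * 100
Efficiency = 0.5879 * 100 = 58.79%


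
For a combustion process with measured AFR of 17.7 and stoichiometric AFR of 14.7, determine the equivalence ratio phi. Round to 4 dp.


phi = AFR_stoich / AFR_actual
phi = 14.7 / 17.7 = 0.8305


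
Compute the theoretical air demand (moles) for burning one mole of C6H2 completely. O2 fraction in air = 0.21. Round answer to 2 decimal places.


Balanced combustion: C6H2 + 6.5 O2 -> 6 CO2 + 1 H2O
O2 needed = C + H/4 = 6 + 2/4 = 6.50 moles
Air moles = O2 / 0.21 = 6.50 / 0.21 = 30.95 moles air


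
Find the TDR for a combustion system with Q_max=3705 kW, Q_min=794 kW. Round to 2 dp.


TDR = Q_max / Q_min
TDR = 3705 / 794 = 4.67


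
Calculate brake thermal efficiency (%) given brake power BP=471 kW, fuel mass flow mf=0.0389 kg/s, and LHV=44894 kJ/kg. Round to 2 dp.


eta_BTE = (BP / (mf * LHV)) * 100
Denominator = 0.0389 * 44894 = 1746.3766 kW
eta_BTE = (471 / 1746.3766) * 100 = 26.97%


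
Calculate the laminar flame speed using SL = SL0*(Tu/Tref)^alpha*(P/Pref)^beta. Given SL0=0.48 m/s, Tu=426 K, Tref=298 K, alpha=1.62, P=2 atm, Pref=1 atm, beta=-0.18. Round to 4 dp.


SL = SL0 * (Tu/Tref)^alpha * (P/Pref)^beta
T ratio = 426/298 = 1.42953020
(T ratio)^alpha = 1.42953020^1.62 = 1.784075
(P/Pref)^beta = 2^(-0.18) = 0.882703
SL = 0.48 * 1.784075 * 0.882703 = 0.7559 m/s


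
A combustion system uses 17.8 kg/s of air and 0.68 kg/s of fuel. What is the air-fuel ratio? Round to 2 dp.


AFR = m_air / m_fuel
AFR = 17.8 / 0.68 = 26.18


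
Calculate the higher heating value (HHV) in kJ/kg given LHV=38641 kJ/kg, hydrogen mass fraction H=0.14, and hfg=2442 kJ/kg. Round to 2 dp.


HHV = LHV + hfg * 9 * H
Water addition = 2442 * 9 * 0.14 = 3076.920 kJ/kg
HHV = 38641 + 3076.920 = 41717.92 kJ/kg


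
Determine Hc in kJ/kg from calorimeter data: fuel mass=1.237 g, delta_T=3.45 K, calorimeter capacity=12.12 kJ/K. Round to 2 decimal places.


Hc = C_cal * delta_T / m_fuel
Q_released = 12.12 * 3.45 = 41.8140 kJ
m_fuel = 1.237 g = 1.237/1000 kg = 0.001237 kg
Hc = 41.8140 / 0.001237 = 33802.75 kJ/kg


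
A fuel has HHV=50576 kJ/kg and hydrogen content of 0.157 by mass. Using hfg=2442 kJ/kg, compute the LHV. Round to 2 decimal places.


LHV = HHV - hfg * 9 * H
Water correction = 2442 * 9 * 0.157 = 3450.546 kJ/kg
LHV = 50576 - 3450.546 = 47125.45 kJ/kg


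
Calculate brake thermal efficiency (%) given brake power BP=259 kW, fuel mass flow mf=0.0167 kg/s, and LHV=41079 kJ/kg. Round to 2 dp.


eta_BTE = (BP / (mf * LHV)) * 100
Denominator = 0.0167 * 41079 = 686.0193 kW
eta_BTE = (259 / 686.0193) * 100 = 37.75%


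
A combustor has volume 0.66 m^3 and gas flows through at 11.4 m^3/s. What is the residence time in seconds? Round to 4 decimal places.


tau = V / Q_flow
tau = 0.66 / 11.4 = 0.0579 s


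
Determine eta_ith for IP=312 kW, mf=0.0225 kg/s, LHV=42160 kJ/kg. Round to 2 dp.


eta_ith = (IP / (mf * LHV)) * 100
Denominator = 0.0225 * 42160 = 948.6000 kW
eta_ith = (312 / 948.6000) * 100 = 32.89%


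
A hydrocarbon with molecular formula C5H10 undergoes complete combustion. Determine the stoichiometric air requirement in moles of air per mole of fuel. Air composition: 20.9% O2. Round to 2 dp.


Balanced combustion: C5H10 + 7.5 O2 -> 5 CO2 + 5 H2O
O2 needed = C + H/4 = 5 + 10/4 = 7.50 moles
Air moles = O2 / 0.209 = 7.50 / 0.209 = 35.89 moles air


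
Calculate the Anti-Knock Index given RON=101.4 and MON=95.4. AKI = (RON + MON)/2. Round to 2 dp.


AKI = (RON + MON) / 2
AKI = (101.4 + 95.4) / 2
AKI = 196.8 / 2 = 98.40


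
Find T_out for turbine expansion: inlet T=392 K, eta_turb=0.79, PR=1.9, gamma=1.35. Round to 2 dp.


T_out = T_in * (1 - eta * (1 - PR^(-(gamma-1)/gamma)))
Exponent = -(1.35-1)/1.35 = -0.25925926
PR^exp = 1.9^(-0.25925926) = 0.84670193
Factor = 1 - 0.79*(1 - 0.84670193) = 0.87889452
T_out = 392 * 0.87889452 = 344.53 K


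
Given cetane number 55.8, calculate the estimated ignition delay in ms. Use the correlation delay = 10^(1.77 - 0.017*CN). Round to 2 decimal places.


delay = 10^(1.77 - 0.017*CN)
Exponent = 1.77 - 0.017*55.8 = 0.8214
delay = 10^0.8214 = 6.63 ms


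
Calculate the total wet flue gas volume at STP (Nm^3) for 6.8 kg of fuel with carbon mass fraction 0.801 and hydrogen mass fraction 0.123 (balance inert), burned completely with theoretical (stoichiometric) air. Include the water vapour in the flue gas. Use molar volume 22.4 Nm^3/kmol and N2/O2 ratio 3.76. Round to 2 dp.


Per kg fuel: CO2 = (C/12 kmol)*22.4 = (0.801/12)*22.4 = 1.49520 Nm^3
Per kg fuel: H2O = (H/2 kmol)*22.4 = (0.123/2)*22.4 = 1.37760 Nm^3
O2 needed per kg fuel = C/12 + H/4 = 0.801/12 + 0.123/4 = 0.09750000 kmol
Per kg fuel: N2 = O2*3.76*22.4 = 0.09750000*3.76*22.4 = 8.21184 Nm^3
Total per kg = 1.49520 + 1.37760 + 8.21184 = 11.08464 Nm^3
Total = 11.08464 * 6.8 = 75.38 Nm^3


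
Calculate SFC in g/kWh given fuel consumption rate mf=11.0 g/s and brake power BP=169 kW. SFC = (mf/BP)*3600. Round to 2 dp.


SFC = (mf / BP) * 3600
Rate = 11.0 / 169 = 0.065089 g/(s*kW)
SFC = 0.065089 * 3600 = 234.32 g/kWh


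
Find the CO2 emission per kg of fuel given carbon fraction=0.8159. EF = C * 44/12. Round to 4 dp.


EF = C_frac * (M_CO2 / M_C)
EF = 0.8159 * (44/12)
EF = 0.8159 * 3.666667 = 2.9916 kg_CO2/kg_fuel


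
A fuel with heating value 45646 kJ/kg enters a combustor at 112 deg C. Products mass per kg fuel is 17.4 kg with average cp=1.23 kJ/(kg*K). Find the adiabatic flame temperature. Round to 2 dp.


T_ad = T_in + Hc / (m_p * cp)
Denominator = 17.4 * 1.23 = 21.4020
Temperature rise = 45646 / 21.4020 = 2132.79 K
T_ad = 112 + 2132.79 = 2244.79 deg C


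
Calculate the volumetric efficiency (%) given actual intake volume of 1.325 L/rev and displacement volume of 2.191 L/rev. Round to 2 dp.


eta_v = (V_actual / V_disp) * 100
Ratio = 1.325 / 2.191 = 0.6047
eta_v = 0.6047 * 100 = 60.47%


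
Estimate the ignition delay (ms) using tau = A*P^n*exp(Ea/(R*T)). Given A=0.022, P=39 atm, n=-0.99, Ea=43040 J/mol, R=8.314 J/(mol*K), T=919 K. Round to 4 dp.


tau = A * P^n * exp(Ea/(R*T))
P^n = 39^(-0.99) = 0.02659782
Ea/(R*T) = 43040/(8.314*919) = 5.633091
exp(Ea/(R*T)) = 279.524664
tau = 0.022 * 0.02659782 * 279.524664 = 0.1636 ms


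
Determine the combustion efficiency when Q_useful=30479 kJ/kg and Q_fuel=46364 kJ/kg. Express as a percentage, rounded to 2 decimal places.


Efficiency = (Q_useful / Q_fuel) * 100
Efficiency = (30479 / 46364) * 100
Efficiency = 0.6574 * 100 = 65.74%


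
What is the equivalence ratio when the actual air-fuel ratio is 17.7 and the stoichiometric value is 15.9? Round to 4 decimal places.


phi = AFR_stoich / AFR_actual
phi = 15.9 / 17.7 = 0.8983


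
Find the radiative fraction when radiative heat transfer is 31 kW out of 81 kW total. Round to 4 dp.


f_rad = Q_rad / Q_total
f_rad = 31 / 81 = 0.3827


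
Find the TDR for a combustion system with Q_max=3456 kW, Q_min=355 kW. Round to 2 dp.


TDR = Q_max / Q_min
TDR = 3456 / 355 = 9.74


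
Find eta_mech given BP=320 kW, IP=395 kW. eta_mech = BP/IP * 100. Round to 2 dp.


eta_mech = (BP / IP) * 100
Ratio = 320 / 395 = 0.8101
eta_mech = 0.8101 * 100 = 81.01%


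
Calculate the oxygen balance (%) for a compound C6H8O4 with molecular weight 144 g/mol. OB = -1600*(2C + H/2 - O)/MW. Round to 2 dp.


OB = -1600 * (2C + H/2 - O) / MW
Inner = 2*6 + 8/2 - 4 = 12.00
OB = -1600 * 12.00 / 144 = -133.33%


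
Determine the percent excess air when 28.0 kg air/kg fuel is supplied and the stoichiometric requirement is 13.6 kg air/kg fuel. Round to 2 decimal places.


Excess air = actual - stoichiometric = 28.0 - 13.6 = 14.40 kg/kg fuel
Excess air % = (excess / stoich) * 100 = (14.40 / 13.6) * 100 = 105.88%


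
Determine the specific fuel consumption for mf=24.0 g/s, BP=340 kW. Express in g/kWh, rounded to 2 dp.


SFC = (mf / BP) * 3600
Rate = 24.0 / 340 = 0.070588 g/(s*kW)
SFC = 0.070588 * 3600 = 254.12 g/kWh


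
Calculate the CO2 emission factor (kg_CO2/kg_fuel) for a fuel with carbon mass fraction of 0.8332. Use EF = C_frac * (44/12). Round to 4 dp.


EF = C_frac * (M_CO2 / M_C)
EF = 0.8332 * (44/12)
EF = 0.8332 * 3.666667 = 3.0551 kg_CO2/kg_fuel


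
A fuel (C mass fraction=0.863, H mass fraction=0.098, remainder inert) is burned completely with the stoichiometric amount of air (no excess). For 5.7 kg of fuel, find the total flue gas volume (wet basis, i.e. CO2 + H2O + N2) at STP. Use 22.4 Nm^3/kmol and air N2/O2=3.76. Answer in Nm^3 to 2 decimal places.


Per kg fuel: CO2 = (C/12 kmol)*22.4 = (0.863/12)*22.4 = 1.61093 Nm^3
Per kg fuel: H2O = (H/2 kmol)*22.4 = (0.098/2)*22.4 = 1.09760 Nm^3
O2 needed per kg fuel = C/12 + H/4 = 0.863/12 + 0.098/4 = 0.09641667 kmol
Per kg fuel: N2 = O2*3.76*22.4 = 0.09641667*3.76*22.4 = 8.12060 Nm^3
Total per kg = 1.61093 + 1.09760 + 8.12060 = 10.82913 Nm^3
Total = 10.82913 * 5.7 = 61.73 Nm^3


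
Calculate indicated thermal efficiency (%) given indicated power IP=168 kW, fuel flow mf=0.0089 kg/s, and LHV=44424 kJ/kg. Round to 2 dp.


eta_ith = (IP / (mf * LHV)) * 100
Denominator = 0.0089 * 44424 = 395.3736 kW
eta_ith = (168 / 395.3736) * 100 = 42.49%


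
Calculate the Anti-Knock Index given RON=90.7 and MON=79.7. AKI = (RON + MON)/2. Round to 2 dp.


AKI = (RON + MON) / 2
AKI = (90.7 + 79.7) / 2
AKI = 170.4 / 2 = 85.20


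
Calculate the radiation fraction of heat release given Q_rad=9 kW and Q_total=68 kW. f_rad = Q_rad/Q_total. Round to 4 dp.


f_rad = Q_rad / Q_total
f_rad = 9 / 68 = 0.1324


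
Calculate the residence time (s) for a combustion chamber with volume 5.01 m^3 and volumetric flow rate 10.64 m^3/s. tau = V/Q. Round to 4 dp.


tau = V / Q_flow
tau = 5.01 / 10.64 = 0.4709 s


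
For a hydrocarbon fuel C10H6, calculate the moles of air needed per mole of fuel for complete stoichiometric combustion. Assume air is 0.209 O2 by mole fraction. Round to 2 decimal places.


Balanced combustion: C10H6 + 11.5 O2 -> 10 CO2 + 3 H2O
O2 needed = C + H/4 = 10 + 6/4 = 11.50 moles
Air moles = O2 / 0.209 = 11.50 / 0.209 = 55.02 moles air


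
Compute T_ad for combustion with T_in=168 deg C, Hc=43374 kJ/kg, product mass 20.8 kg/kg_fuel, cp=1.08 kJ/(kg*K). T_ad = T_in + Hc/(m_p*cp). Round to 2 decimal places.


T_ad = T_in + Hc / (m_p * cp)
Denominator = 20.8 * 1.08 = 22.4640
Temperature rise = 43374 / 22.4640 = 1930.82 K
T_ad = 168 + 1930.82 = 2098.82 deg C


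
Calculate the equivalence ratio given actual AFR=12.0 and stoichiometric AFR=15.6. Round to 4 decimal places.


phi = AFR_stoich / AFR_actual
phi = 15.6 / 12.0 = 1.3000


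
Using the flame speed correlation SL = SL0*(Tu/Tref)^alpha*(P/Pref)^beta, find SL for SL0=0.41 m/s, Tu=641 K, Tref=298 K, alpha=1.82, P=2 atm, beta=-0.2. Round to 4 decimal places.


SL = SL0 * (Tu/Tref)^alpha * (P/Pref)^beta
T ratio = 641/298 = 2.15100671
(T ratio)^alpha = 2.15100671^1.82 = 4.030956
(P/Pref)^beta = 2^(-0.2) = 0.870551
SL = 0.41 * 4.030956 * 0.870551 = 1.4388 m/s


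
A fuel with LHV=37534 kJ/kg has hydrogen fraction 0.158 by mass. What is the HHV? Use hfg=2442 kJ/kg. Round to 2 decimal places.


HHV = LHV + hfg * 9 * H
Water addition = 2442 * 9 * 0.158 = 3472.524 kJ/kg
HHV = 37534 + 3472.524 = 41006.52 kJ/kg


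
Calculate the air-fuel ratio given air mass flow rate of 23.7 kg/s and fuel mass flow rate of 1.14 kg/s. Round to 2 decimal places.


AFR = m_air / m_fuel
AFR = 23.7 / 1.14 = 20.79


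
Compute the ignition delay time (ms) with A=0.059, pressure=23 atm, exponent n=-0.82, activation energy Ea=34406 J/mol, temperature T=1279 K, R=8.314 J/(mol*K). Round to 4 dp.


tau = A * P^n * exp(Ea/(R*T))
P^n = 23^(-0.82) = 0.07645100
Ea/(R*T) = 34406/(8.314*1279) = 3.235591
exp(Ea/(R*T)) = 25.421392
tau = 0.059 * 0.07645100 * 25.421392 = 0.1147 ms


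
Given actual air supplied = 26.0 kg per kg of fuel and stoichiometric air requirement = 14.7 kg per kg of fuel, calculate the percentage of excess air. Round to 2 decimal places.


Excess air = actual - stoichiometric = 26.0 - 14.7 = 11.30 kg/kg fuel
Excess air % = (excess / stoich) * 100 = (11.30 / 14.7) * 100 = 76.87%


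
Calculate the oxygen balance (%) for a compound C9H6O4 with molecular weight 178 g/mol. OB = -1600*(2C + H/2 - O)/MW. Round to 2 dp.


OB = -1600 * (2C + H/2 - O) / MW
Inner = 2*9 + 6/2 - 4 = 17.00
OB = -1600 * 17.00 / 178 = -152.81%


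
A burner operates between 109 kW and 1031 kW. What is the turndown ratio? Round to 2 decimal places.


TDR = Q_max / Q_min
TDR = 1031 / 109 = 9.46


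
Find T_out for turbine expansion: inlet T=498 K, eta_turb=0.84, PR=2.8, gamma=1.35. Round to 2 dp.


T_out = T_in * (1 - eta * (1 - PR^(-(gamma-1)/gamma)))
Exponent = -(1.35-1)/1.35 = -0.25925926
PR^exp = 2.8^(-0.25925926) = 0.76572026
Factor = 1 - 0.84*(1 - 0.76572026) = 0.80320502
T_out = 498 * 0.80320502 = 400.00 K


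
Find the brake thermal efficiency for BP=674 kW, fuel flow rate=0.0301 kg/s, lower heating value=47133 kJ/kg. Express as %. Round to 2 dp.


eta_BTE = (BP / (mf * LHV)) * 100
Denominator = 0.0301 * 47133 = 1418.7033 kW
eta_BTE = (674 / 1418.7033) * 100 = 47.51%


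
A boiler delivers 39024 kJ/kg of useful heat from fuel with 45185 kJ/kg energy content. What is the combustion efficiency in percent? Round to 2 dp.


Efficiency = (Q_useful / Q_fuel) * 100
Efficiency = (39024 / 45185) * 100
Efficiency = 0.8636 * 100 = 86.36%


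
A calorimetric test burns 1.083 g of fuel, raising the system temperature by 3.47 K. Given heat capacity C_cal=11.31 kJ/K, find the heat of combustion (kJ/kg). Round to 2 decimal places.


Hc = C_cal * delta_T / m_fuel
Q_released = 11.31 * 3.47 = 39.2457 kJ
m_fuel = 1.083 g = 1.083/1000 kg = 0.001083 kg
Hc = 39.2457 / 0.001083 = 36237.95 kJ/kg


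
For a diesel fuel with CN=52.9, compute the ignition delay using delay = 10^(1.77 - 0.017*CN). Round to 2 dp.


delay = 10^(1.77 - 0.017*CN)
Exponent = 1.77 - 0.017*52.9 = 0.8707
delay = 10^0.8707 = 7.43 ms


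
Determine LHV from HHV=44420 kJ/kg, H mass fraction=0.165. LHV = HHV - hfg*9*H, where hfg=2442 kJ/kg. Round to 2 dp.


LHV = HHV - hfg * 9 * H
Water correction = 2442 * 9 * 0.165 = 3626.370 kJ/kg
LHV = 44420 - 3626.370 = 40793.63 kJ/kg


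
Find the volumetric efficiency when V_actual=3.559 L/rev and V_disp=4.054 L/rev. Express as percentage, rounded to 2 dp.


eta_v = (V_actual / V_disp) * 100
Ratio = 3.559 / 4.054 = 0.8779
eta_v = 0.8779 * 100 = 87.79%


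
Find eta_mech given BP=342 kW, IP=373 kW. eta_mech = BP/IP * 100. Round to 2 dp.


eta_mech = (BP / IP) * 100
Ratio = 342 / 373 = 0.9169
eta_mech = 0.9169 * 100 = 91.69%


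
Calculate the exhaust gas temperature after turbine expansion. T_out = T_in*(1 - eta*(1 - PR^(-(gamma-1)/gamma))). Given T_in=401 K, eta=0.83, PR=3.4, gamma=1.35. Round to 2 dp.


T_out = T_in * (1 - eta * (1 - PR^(-(gamma-1)/gamma)))
Exponent = -(1.35-1)/1.35 = -0.25925926
PR^exp = 3.4^(-0.25925926) = 0.72813041
Factor = 1 - 0.83*(1 - 0.72813041) = 0.77434824
T_out = 401 * 0.77434824 = 310.51 K


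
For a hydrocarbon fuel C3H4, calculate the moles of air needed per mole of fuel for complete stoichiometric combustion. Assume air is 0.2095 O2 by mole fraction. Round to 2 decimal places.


Balanced combustion: C3H4 + 4 O2 -> 3 CO2 + 2 H2O
O2 needed = C + H/4 = 3 + 4/4 = 4.00 moles
Air moles = O2 / 0.2095 = 4.00 / 0.2095 = 19.09 moles air


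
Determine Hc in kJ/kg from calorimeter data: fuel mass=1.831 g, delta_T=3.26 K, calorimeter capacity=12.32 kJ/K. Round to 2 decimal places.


Hc = C_cal * delta_T / m_fuel
Q_released = 12.32 * 3.26 = 40.1632 kJ
m_fuel = 1.831 g = 1.831/1000 kg = 0.001831 kg
Hc = 40.1632 / 0.001831 = 21935.12 kJ/kg


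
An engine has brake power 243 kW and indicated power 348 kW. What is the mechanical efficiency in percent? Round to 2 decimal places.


eta_mech = (BP / IP) * 100
Ratio = 243 / 348 = 0.6983
eta_mech = 0.6983 * 100 = 69.83%


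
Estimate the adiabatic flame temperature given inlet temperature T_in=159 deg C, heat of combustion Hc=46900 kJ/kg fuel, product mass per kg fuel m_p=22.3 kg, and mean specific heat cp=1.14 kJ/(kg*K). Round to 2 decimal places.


T_ad = T_in + Hc / (m_p * cp)
Denominator = 22.3 * 1.14 = 25.4220
Temperature rise = 46900 / 25.4220 = 1844.86 K
T_ad = 159 + 1844.86 = 2003.86 deg C


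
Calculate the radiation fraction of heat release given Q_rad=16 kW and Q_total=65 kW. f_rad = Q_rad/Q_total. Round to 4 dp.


f_rad = Q_rad / Q_total
f_rad = 16 / 65 = 0.2462


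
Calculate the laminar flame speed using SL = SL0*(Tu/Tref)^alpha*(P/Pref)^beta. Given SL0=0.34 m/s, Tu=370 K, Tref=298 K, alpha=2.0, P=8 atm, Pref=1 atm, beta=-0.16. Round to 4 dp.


SL = SL0 * (Tu/Tref)^alpha * (P/Pref)^beta
T ratio = 370/298 = 1.24161074
(T ratio)^alpha = 1.24161074^2.0 = 1.541597
(P/Pref)^beta = 8^(-0.16) = 0.716978
SL = 0.34 * 1.541597 * 0.716978 = 0.3758 m/s


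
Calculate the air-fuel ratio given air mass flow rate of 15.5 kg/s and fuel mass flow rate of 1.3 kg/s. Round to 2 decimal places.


AFR = m_air / m_fuel
AFR = 15.5 / 1.3 = 11.92


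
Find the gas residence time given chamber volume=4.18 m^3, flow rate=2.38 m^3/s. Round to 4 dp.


tau = V / Q_flow
tau = 4.18 / 2.38 = 1.7563 s


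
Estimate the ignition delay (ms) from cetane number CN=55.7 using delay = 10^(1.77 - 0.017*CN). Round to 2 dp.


delay = 10^(1.77 - 0.017*CN)
Exponent = 1.77 - 0.017*55.7 = 0.8231
delay = 10^0.8231 = 6.65 ms


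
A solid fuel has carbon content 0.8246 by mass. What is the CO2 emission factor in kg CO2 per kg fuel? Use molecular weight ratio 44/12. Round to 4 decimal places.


EF = C_frac * (M_CO2 / M_C)
EF = 0.8246 * (44/12)
EF = 0.8246 * 3.666667 = 3.0235 kg_CO2/kg_fuel


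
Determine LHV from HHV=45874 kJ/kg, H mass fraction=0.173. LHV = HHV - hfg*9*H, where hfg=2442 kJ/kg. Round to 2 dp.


LHV = HHV - hfg * 9 * H
Water correction = 2442 * 9 * 0.173 = 3802.194 kJ/kg
LHV = 45874 - 3802.194 = 42071.81 kJ/kg


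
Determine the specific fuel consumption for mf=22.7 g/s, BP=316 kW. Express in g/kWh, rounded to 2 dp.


SFC = (mf / BP) * 3600
Rate = 22.7 / 316 = 0.071835 g/(s*kW)
SFC = 0.071835 * 3600 = 258.61 g/kWh


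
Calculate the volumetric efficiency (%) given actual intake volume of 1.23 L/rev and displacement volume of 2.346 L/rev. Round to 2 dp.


eta_v = (V_actual / V_disp) * 100
Ratio = 1.23 / 2.346 = 0.5243
eta_v = 0.5243 * 100 = 52.43%


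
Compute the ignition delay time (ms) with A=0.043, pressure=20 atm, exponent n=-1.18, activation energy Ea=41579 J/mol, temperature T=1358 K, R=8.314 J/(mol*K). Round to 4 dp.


tau = A * P^n * exp(Ea/(R*T))
P^n = 20^(-1.18) = 0.02915980
Ea/(R*T) = 41579/(8.314*1358) = 3.682682
exp(Ea/(R*T)) = 39.752879
tau = 0.043 * 0.02915980 * 39.752879 = 0.0498 ms


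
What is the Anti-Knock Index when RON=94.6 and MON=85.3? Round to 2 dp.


AKI = (RON + MON) / 2
AKI = (94.6 + 85.3) / 2
AKI = 179.9 / 2 = 89.95


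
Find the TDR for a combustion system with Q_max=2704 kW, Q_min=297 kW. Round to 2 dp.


TDR = Q_max / Q_min
TDR = 2704 / 297 = 9.10


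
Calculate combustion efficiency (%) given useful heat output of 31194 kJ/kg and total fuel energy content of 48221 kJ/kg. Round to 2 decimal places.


Efficiency = (Q_useful / Q_fuel) * 100
Efficiency = (31194 / 48221) * 100
Efficiency = 0.6469 * 100 = 64.69%


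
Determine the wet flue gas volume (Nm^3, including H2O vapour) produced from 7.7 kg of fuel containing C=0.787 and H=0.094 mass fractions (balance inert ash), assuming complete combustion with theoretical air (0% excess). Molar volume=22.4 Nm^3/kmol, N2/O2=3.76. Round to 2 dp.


Per kg fuel: CO2 = (C/12 kmol)*22.4 = (0.787/12)*22.4 = 1.46907 Nm^3
Per kg fuel: H2O = (H/2 kmol)*22.4 = (0.094/2)*22.4 = 1.05280 Nm^3
O2 needed per kg fuel = C/12 + H/4 = 0.787/12 + 0.094/4 = 0.08908333 kmol
Per kg fuel: N2 = O2*3.76*22.4 = 0.08908333*3.76*22.4 = 7.50295 Nm^3
Total per kg = 1.46907 + 1.05280 + 7.50295 = 10.02482 Nm^3
Total = 10.02482 * 7.7 = 77.19 Nm^3


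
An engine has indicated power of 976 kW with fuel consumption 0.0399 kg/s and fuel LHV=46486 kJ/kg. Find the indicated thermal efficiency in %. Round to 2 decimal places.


eta_ith = (IP / (mf * LHV)) * 100
Denominator = 0.0399 * 46486 = 1854.7914 kW
eta_ith = (976 / 1854.7914) * 100 = 52.62%


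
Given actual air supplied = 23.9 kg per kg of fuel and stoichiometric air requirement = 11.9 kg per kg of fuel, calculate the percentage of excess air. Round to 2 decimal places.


Excess air = actual - stoichiometric = 23.9 - 11.9 = 12.00 kg/kg fuel
Excess air % = (excess / stoich) * 100 = (12.00 / 11.9) * 100 = 100.84%


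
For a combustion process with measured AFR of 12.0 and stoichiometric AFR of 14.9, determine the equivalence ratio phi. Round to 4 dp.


phi = AFR_stoich / AFR_actual
phi = 14.9 / 12.0 = 1.2417


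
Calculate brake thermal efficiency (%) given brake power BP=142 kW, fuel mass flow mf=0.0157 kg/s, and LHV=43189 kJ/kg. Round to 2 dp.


eta_BTE = (BP / (mf * LHV)) * 100
Denominator = 0.0157 * 43189 = 678.0673 kW
eta_BTE = (142 / 678.0673) * 100 = 20.94%


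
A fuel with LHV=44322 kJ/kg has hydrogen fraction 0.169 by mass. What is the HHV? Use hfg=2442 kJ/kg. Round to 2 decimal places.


HHV = LHV + hfg * 9 * H
Water addition = 2442 * 9 * 0.169 = 3714.282 kJ/kg
HHV = 44322 + 3714.282 = 48036.28 kJ/kg


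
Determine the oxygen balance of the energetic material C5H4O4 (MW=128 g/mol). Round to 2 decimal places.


OB = -1600 * (2C + H/2 - O) / MW
Inner = 2*5 + 4/2 - 4 = 8.00
OB = -1600 * 8.00 / 128 = -100.00%


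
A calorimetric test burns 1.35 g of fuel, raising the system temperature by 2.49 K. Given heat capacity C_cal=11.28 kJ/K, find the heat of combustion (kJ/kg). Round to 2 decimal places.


Hc = C_cal * delta_T / m_fuel
Q_released = 11.28 * 2.49 = 28.0872 kJ
m_fuel = 1.35 g = 1.35/1000 kg = 0.001350 kg
Hc = 28.0872 / 0.001350 = 20805.33 kJ/kg


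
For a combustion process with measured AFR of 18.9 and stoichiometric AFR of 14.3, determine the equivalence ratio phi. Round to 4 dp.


phi = AFR_stoich / AFR_actual
phi = 14.3 / 18.9 = 0.7566


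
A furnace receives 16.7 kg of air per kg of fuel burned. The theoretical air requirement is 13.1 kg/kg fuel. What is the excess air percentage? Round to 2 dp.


Excess air = actual - stoichiometric = 16.7 - 13.1 = 3.60 kg/kg fuel
Excess air % = (excess / stoich) * 100 = (3.60 / 13.1) * 100 = 27.48%


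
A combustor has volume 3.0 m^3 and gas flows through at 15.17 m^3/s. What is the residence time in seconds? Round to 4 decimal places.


tau = V / Q_flow
tau = 3.0 / 15.17 = 0.1978 s


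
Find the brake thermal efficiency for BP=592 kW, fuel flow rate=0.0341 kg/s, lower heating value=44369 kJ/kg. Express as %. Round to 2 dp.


eta_BTE = (BP / (mf * LHV)) * 100
Denominator = 0.0341 * 44369 = 1512.9829 kW
eta_BTE = (592 / 1512.9829) * 100 = 39.13%


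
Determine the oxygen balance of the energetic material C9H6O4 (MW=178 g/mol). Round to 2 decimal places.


OB = -1600 * (2C + H/2 - O) / MW
Inner = 2*9 + 6/2 - 4 = 17.00
OB = -1600 * 17.00 / 178 = -152.81%


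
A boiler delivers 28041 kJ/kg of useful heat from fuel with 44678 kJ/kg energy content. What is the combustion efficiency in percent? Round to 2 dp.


Efficiency = (Q_useful / Q_fuel) * 100
Efficiency = (28041 / 44678) * 100
Efficiency = 0.6276 * 100 = 62.76%


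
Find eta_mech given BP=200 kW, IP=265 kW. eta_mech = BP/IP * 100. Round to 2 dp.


eta_mech = (BP / IP) * 100
Ratio = 200 / 265 = 0.7547
eta_mech = 0.7547 * 100 = 75.47%


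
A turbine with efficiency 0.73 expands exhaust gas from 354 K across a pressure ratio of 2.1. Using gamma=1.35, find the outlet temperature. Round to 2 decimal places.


T_out = T_in * (1 - eta * (1 - PR^(-(gamma-1)/gamma)))
Exponent = -(1.35-1)/1.35 = -0.25925926
PR^exp = 2.1^(-0.25925926) = 0.82501466
Factor = 1 - 0.73*(1 - 0.82501466) = 0.87226070
T_out = 354 * 0.87226070 = 308.78 K


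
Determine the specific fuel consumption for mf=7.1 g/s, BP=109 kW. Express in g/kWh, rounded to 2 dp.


SFC = (mf / BP) * 3600
Rate = 7.1 / 109 = 0.065138 g/(s*kW)
SFC = 0.065138 * 3600 = 234.50 g/kWh


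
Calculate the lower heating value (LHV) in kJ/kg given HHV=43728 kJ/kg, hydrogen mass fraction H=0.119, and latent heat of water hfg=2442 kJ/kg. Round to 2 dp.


LHV = HHV - hfg * 9 * H
Water correction = 2442 * 9 * 0.119 = 2615.382 kJ/kg
LHV = 43728 - 2615.382 = 41112.62 kJ/kg


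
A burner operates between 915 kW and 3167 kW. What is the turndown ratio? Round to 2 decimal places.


TDR = Q_max / Q_min
TDR = 3167 / 915 = 3.46


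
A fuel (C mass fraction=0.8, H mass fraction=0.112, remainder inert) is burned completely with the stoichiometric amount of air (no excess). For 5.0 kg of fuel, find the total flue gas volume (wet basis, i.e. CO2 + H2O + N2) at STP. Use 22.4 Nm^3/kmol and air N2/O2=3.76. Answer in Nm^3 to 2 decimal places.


Per kg fuel: CO2 = (C/12 kmol)*22.4 = (0.8/12)*22.4 = 1.49333 Nm^3
Per kg fuel: H2O = (H/2 kmol)*22.4 = (0.112/2)*22.4 = 1.25440 Nm^3
O2 needed per kg fuel = C/12 + H/4 = 0.8/12 + 0.112/4 = 0.09466667 kmol
Per kg fuel: N2 = O2*3.76*22.4 = 0.09466667*3.76*22.4 = 7.97321 Nm^3
Total per kg = 1.49333 + 1.25440 + 7.97321 = 10.72094 Nm^3
Total = 10.72094 * 5.0 = 53.60 Nm^3


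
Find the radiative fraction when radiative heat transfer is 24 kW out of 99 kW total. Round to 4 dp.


f_rad = Q_rad / Q_total
f_rad = 24 / 99 = 0.2424


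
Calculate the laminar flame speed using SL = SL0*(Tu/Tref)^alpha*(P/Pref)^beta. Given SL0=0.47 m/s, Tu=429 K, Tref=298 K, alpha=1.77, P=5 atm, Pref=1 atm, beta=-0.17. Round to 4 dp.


SL = SL0 * (Tu/Tref)^alpha * (P/Pref)^beta
T ratio = 429/298 = 1.43959732
(T ratio)^alpha = 1.43959732^1.77 = 1.905841
(P/Pref)^beta = 5^(-0.17) = 0.760633
SL = 0.47 * 1.905841 * 0.760633 = 0.6813 m/s


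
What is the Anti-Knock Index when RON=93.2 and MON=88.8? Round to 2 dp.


AKI = (RON + MON) / 2
AKI = (93.2 + 88.8) / 2
AKI = 182.0 / 2 = 91.00


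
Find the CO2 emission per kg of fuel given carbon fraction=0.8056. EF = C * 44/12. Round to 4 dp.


EF = C_frac * (M_CO2 / M_C)
EF = 0.8056 * (44/12)
EF = 0.8056 * 3.666667 = 2.9539 kg_CO2/kg_fuel


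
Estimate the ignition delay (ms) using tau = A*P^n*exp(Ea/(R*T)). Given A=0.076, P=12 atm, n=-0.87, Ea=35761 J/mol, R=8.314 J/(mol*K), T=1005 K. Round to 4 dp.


tau = A * P^n * exp(Ea/(R*T))
P^n = 12^(-0.87) = 0.11510980
Ea/(R*T) = 35761/(8.314*1005) = 4.279900
exp(Ea/(R*T)) = 72.233181
tau = 0.076 * 0.11510980 * 72.233181 = 0.6319 ms


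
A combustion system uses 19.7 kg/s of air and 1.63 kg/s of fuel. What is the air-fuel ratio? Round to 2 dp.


AFR = m_air / m_fuel
AFR = 19.7 / 1.63 = 12.09


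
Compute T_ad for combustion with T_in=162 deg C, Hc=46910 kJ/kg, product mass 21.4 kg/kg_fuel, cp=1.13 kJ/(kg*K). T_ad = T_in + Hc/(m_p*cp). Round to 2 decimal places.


T_ad = T_in + Hc / (m_p * cp)
Denominator = 21.4 * 1.13 = 24.1820
Temperature rise = 46910 / 24.1820 = 1939.87 K
T_ad = 162 + 1939.87 = 2101.87 deg C


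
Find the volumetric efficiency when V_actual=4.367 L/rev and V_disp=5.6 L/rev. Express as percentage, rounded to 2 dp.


eta_v = (V_actual / V_disp) * 100
Ratio = 4.367 / 5.6 = 0.7798
eta_v = 0.7798 * 100 = 77.98%


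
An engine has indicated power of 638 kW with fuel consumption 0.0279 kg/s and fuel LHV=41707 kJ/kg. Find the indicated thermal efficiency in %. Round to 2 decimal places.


eta_ith = (IP / (mf * LHV)) * 100
Denominator = 0.0279 * 41707 = 1163.6253 kW
eta_ith = (638 / 1163.6253) * 100 = 54.83%


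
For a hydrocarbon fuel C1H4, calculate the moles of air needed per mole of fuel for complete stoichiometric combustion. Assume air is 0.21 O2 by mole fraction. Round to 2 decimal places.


Balanced combustion: C1H4 + 2 O2 -> 1 CO2 + 2 H2O
O2 needed = C + H/4 = 1 + 4/4 = 2.00 moles
Air moles = O2 / 0.21 = 2.00 / 0.21 = 9.52 moles air


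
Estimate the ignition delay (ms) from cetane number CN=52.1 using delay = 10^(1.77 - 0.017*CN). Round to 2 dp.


delay = 10^(1.77 - 0.017*CN)
Exponent = 1.77 - 0.017*52.1 = 0.8843
delay = 10^0.8843 = 7.66 ms


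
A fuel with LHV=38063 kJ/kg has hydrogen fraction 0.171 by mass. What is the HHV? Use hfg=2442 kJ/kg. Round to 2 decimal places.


HHV = LHV + hfg * 9 * H
Water addition = 2442 * 9 * 0.171 = 3758.238 kJ/kg
HHV = 38063 + 3758.238 = 41821.24 kJ/kg


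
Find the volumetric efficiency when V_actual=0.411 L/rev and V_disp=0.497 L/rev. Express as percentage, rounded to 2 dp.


eta_v = (V_actual / V_disp) * 100
Ratio = 0.411 / 0.497 = 0.8270
eta_v = 0.8270 * 100 = 82.70%


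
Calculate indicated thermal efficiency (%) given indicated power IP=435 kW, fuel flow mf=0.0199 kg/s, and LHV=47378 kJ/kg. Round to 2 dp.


eta_ith = (IP / (mf * LHV)) * 100
Denominator = 0.0199 * 47378 = 942.8222 kW
eta_ith = (435 / 942.8222) * 100 = 46.14%


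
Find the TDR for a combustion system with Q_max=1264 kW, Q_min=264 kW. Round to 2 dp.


TDR = Q_max / Q_min
TDR = 1264 / 264 = 4.79


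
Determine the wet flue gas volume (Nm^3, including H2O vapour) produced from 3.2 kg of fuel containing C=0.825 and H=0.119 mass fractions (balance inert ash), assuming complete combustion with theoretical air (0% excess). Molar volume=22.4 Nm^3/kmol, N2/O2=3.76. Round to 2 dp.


Per kg fuel: CO2 = (C/12 kmol)*22.4 = (0.825/12)*22.4 = 1.54000 Nm^3
Per kg fuel: H2O = (H/2 kmol)*22.4 = (0.119/2)*22.4 = 1.33280 Nm^3
O2 needed per kg fuel = C/12 + H/4 = 0.825/12 + 0.119/4 = 0.09850000 kmol
Per kg fuel: N2 = O2*3.76*22.4 = 0.09850000*3.76*22.4 = 8.29606 Nm^3
Total per kg = 1.54000 + 1.33280 + 8.29606 = 11.16886 Nm^3
Total = 11.16886 * 3.2 = 35.74 Nm^3


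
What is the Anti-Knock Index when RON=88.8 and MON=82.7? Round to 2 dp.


AKI = (RON + MON) / 2
AKI = (88.8 + 82.7) / 2
AKI = 171.5 / 2 = 85.75


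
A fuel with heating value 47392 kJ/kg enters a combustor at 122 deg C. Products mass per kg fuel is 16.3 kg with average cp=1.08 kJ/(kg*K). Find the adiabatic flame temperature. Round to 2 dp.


T_ad = T_in + Hc / (m_p * cp)
Denominator = 16.3 * 1.08 = 17.6040
Temperature rise = 47392 / 17.6040 = 2692.12 K
T_ad = 122 + 2692.12 = 2814.12 deg C


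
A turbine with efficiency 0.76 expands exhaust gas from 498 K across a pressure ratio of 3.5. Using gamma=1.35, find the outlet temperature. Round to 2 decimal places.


T_out = T_in * (1 - eta * (1 - PR^(-(gamma-1)/gamma)))
Exponent = -(1.35-1)/1.35 = -0.25925926
PR^exp = 3.5^(-0.25925926) = 0.72267881
Factor = 1 - 0.76*(1 - 0.72267881) = 0.78923590
T_out = 498 * 0.78923590 = 393.04 K


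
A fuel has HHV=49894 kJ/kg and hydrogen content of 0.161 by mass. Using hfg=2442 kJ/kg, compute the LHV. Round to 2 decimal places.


LHV = HHV - hfg * 9 * H
Water correction = 2442 * 9 * 0.161 = 3538.458 kJ/kg
LHV = 49894 - 3538.458 = 46355.54 kJ/kg


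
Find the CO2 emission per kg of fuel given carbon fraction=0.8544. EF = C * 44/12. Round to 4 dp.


EF = C_frac * (M_CO2 / M_C)
EF = 0.8544 * (44/12)
EF = 0.8544 * 3.666667 = 3.1328 kg_CO2/kg_fuel


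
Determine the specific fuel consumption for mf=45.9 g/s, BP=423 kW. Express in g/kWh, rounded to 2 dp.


SFC = (mf / BP) * 3600
Rate = 45.9 / 423 = 0.108511 g/(s*kW)
SFC = 0.108511 * 3600 = 390.64 g/kWh


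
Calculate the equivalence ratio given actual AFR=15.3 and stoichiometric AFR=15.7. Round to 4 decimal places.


phi = AFR_stoich / AFR_actual
phi = 15.7 / 15.3 = 1.0261


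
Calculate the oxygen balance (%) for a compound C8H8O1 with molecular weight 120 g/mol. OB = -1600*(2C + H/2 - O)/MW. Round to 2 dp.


OB = -1600 * (2C + H/2 - O) / MW
Inner = 2*8 + 8/2 - 1 = 19.00
OB = -1600 * 19.00 / 120 = -253.33%


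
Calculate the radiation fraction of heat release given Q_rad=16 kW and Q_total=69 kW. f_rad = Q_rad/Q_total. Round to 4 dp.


f_rad = Q_rad / Q_total
f_rad = 16 / 69 = 0.2319


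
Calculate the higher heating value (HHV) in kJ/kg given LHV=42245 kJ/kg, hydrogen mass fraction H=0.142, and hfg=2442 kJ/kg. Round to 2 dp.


HHV = LHV + hfg * 9 * H
Water addition = 2442 * 9 * 0.142 = 3120.876 kJ/kg
HHV = 42245 + 3120.876 = 45365.88 kJ/kg


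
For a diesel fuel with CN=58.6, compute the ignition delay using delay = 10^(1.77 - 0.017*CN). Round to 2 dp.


delay = 10^(1.77 - 0.017*CN)
Exponent = 1.77 - 0.017*58.6 = 0.7738
delay = 10^0.7738 = 5.94 ms


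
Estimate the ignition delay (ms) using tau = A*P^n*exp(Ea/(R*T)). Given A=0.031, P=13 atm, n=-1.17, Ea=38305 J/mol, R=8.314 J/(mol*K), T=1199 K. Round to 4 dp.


tau = A * P^n * exp(Ea/(R*T))
P^n = 13^(-1.17) = 0.04973777
Ea/(R*T) = 38305/(8.314*1199) = 3.842610
exp(Ea/(R*T)) = 46.647046
tau = 0.031 * 0.04973777 * 46.647046 = 0.0719 ms


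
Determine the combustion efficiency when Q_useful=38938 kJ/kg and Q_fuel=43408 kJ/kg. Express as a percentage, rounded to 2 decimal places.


Efficiency = (Q_useful / Q_fuel) * 100
Efficiency = (38938 / 43408) * 100
Efficiency = 0.8970 * 100 = 89.70%


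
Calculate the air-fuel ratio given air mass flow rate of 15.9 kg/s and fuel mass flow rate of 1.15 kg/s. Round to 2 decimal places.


AFR = m_air / m_fuel
AFR = 15.9 / 1.15 = 13.83


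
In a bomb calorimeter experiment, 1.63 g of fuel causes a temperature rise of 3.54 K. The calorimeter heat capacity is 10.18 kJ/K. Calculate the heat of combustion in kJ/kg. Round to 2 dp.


Hc = C_cal * delta_T / m_fuel
Q_released = 10.18 * 3.54 = 36.0372 kJ
m_fuel = 1.63 g = 1.63/1000 kg = 0.001630 kg
Hc = 36.0372 / 0.001630 = 22108.71 kJ/kg


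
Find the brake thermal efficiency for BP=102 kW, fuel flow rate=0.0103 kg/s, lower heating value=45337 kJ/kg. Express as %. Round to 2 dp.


eta_BTE = (BP / (mf * LHV)) * 100
Denominator = 0.0103 * 45337 = 466.9711 kW
eta_BTE = (102 / 466.9711) * 100 = 21.84%


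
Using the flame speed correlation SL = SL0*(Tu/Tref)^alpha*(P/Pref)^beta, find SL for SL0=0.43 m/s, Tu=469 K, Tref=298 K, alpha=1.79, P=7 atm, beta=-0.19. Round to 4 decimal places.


SL = SL0 * (Tu/Tref)^alpha * (P/Pref)^beta
T ratio = 469/298 = 1.57382550
(T ratio)^alpha = 1.57382550^1.79 = 2.251916
(P/Pref)^beta = 7^(-0.19) = 0.690926
SL = 0.43 * 2.251916 * 0.690926 = 0.6690 m/s


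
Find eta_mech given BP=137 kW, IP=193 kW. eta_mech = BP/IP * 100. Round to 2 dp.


eta_mech = (BP / IP) * 100
Ratio = 137 / 193 = 0.7098
eta_mech = 0.7098 * 100 = 70.98%


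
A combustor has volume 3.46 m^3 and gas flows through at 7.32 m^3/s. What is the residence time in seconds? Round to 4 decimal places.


tau = V / Q_flow
tau = 3.46 / 7.32 = 0.4727 s


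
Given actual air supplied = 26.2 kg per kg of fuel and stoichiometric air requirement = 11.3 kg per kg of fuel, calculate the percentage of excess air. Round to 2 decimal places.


Excess air = actual - stoichiometric = 26.2 - 11.3 = 14.90 kg/kg fuel
Excess air % = (excess / stoich) * 100 = (14.90 / 11.3) * 100 = 131.86%


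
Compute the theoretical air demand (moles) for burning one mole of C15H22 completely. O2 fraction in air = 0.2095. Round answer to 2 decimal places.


Balanced combustion: C15H22 + 20.5 O2 -> 15 CO2 + 11 H2O
O2 needed = C + H/4 = 15 + 22/4 = 20.50 moles
Air moles = O2 / 0.2095 = 20.50 / 0.2095 = 97.85 moles air


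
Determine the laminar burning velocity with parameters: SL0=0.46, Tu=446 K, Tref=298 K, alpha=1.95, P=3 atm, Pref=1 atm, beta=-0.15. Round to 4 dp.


SL = SL0 * (Tu/Tref)^alpha * (P/Pref)^beta
T ratio = 446/298 = 1.49664430
(T ratio)^alpha = 1.49664430^1.95 = 2.195236
(P/Pref)^beta = 3^(-0.15) = 0.848070
SL = 0.46 * 2.195236 * 0.848070 = 0.8564 m/s


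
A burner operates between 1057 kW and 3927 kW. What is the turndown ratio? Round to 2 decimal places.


TDR = Q_max / Q_min
TDR = 3927 / 1057 = 3.72


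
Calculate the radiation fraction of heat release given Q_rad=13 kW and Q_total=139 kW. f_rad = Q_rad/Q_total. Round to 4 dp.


f_rad = Q_rad / Q_total
f_rad = 13 / 139 = 0.0935


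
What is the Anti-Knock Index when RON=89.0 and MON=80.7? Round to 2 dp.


AKI = (RON + MON) / 2
AKI = (89.0 + 80.7) / 2
AKI = 169.7 / 2 = 84.85
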